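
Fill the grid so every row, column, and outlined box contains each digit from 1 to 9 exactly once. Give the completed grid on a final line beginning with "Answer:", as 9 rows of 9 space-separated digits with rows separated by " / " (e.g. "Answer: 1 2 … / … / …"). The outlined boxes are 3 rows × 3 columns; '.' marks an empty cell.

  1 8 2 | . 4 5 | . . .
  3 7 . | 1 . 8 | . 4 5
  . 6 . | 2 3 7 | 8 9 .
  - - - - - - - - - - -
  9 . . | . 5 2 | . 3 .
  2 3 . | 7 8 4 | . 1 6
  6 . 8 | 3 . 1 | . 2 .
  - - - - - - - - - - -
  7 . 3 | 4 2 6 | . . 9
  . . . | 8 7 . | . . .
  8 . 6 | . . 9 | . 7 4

Step 1. [r9c7∈{1,2,3,5}] in row 9, 3 fits only at r9c7, so r9c7=3.
Step 2. [r8c2∈{1,2,4,5,9}] in col 2, 9 fits only at r8c2, so r8c2=9.
Step 3. [r1c8∈{6}] only 6 remains possible at r1c8, so r1c8=6.
Step 4. [r8c8∈{5}] r8c8 is down to just 5. So r8c8=5.
Step 5. [r4c3∈{1,4,7}] 7 has one home in col 3: r4c3, so r4c3=7.
Step 6. [r8c3∈{1,4}] 1 has one home in col 3: r8c3 ⇒ r8c3=1.
Step 7. [r5c3∈{5}] r5c3 is down to just 5, so r5c3=5.
Step 8. [r6c7∈{4,5,7,9}] in row 6, 5 fits only at r6c7 ⇒ r6c7=5.
Step 9. [r6c5∈{9}] nothing but 9 survives at r6c5. So r6c5=9.
Step 10. [r9c2∈{2,5}] 2 has one home in row 9: r9c2. So r9c2=2.
Step 11. [r2c7∈{2}] nothing but 2 survives at r2c7 ⇒ r2c7=2.
Step 12. [r6c2∈{4}] r6c2's peers cover all but 4, so r6c2=4.
Step 13. [r1c7∈{7}] r1c7 is down to just 7, so r1c7=7.
Step 14. [r3c1∈{4,5}] across row 3, 5 lands solely at r3c1, so r3c1=5.
Step 15. [r1c4∈{9}] nothing but 9 survives at r1c4 ⇒ r1c4=9.
Step 16. [r7c7∈{1}] r7c7's peers cover all but 1, so r7c7=1.
Step 17. [r4c4∈{6}] r4c4's peers cover all but 6 ⇒ r4c4=6.
Step 18. [r4c2∈{1}] r4c2's peers cover all but 1, so r4c2=1.
Step 19. [r7c8∈{8}] nothing but 8 survives at r7c8. So r7c8=8.
Step 20. [r4c7∈{4}] only 4 remains possible at r4c7 ⇒ r4c7=4.
Step 21. [r5c7∈{9}] r5c7 has the single candidate 9, so r5c7=9.
Step 22. [r8c6∈{3}] r8c6 is down to just 3, so r8c6=3.
Step 23. [r1c9∈{3}] r1c9's peers cover all but 3. So r1c9=3.
Step 24. [r8c1∈{4}] nothing but 4 survives at r8c1, so r8c1=4.
Step 25. [r6c9∈{7}] r6c9's peers cover all but 7, so r6c9=7.
Step 26. [r8c9∈{2}] r8c9 is down to just 2, so r8c9=2.
Step 27. [r9c5∈{1}] r9c5 has the single candidate 1 ⇒ r9c5=1.
Step 28. [r3c3∈{4}] r3c3's peers cover all but 4, so r3c3=4.
Step 29. [r8c7∈{6}] r8c7's peers cover all but 6, so r8c7=6.
Step 30. [r2c3∈{9}] r2c3 is down to just 9, so r2c3=9.
Step 31. [r3c9∈{1}] only 1 remains possible at r3c9. So r3c9=1.
Step 32. [r7c2∈{5}] only 5 remains possible at r7c2. So r7c2=5.
Step 33. [r2c5∈{6}] r2c5 is down to just 6. So r2c5=6.
Step 34. [r9c4∈{5}] r9c4 has the single candidate 5 ⇒ r9c4=5.
Step 35. [r4c9∈{8}] only 8 remains possible at r4c9, so r4c9=8.

Answer: 1 8 2 9 4 5 7 6 3 / 3 7 9 1 6 8 2 4 5 / 5 6 4 2 3 7 8 9 1 / 9 1 7 6 5 2 4 3 8 / 2 3 5 7 8 4 9 1 6 / 6 4 8 3 9 1 5 2 7 / 7 5 3 4 2 6 1 8 9 / 4 9 1 8 7 3 6 5 2 / 8 2 6 5 1 9 3 7 4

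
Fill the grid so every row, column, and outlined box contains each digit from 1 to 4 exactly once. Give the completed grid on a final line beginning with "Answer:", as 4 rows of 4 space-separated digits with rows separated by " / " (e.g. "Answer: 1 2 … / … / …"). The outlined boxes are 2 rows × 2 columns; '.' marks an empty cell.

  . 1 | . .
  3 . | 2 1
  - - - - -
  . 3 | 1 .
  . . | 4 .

Step 1. [r4c2∈{2}] r4c2 has the single candidate 2, so r4c2=2.
Step 2. [r1c4∈{3,4}] 4 has one home in col 4: r1c4. So r1c4=4.
Step 3. [r3c4∈{2}] r3c4 has the single candidate 2 ⇒ r3c4=2.
Step 4. [r2c2∈{4}] nothing but 4 survives at r2c2. So r2c2=4.
Step 5. [r1c1∈{2}] only 2 remains possible at r1c1. So r1c1=2.
Step 6. [r4c1∈{1}] r4c1's peers cover all but 1, so r4c1=1.
Step 7. [r1c3∈{3}] r1c3 is down to just 3, so r1c3=3.
Step 8. [r4c4∈{3}] only 3 remains possible at r4c4, so r4c4=3.
Step 9. [r3c1∈{4}] r3c1 is down to just 4 ⇒ r3c1=4.

Answer: 2 1 3 4 / 3 4 2 1 / 4 3 1 2 / 1 2 4 3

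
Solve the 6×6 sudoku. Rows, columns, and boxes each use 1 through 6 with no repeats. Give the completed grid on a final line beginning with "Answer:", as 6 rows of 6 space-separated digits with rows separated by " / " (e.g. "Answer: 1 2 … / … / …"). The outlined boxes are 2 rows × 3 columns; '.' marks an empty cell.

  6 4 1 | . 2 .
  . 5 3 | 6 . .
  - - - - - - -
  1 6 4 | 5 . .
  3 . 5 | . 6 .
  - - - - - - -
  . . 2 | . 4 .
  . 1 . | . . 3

Step 1. [r4c4∈{1,2,4}] 4 has one home in col 4: r4c4, so r4c4=4.
Step 2. [r4c6∈{1,2}] row 4 places 1 nowhere but r4c6. So r4c6=1.
Step 3. [r6c5∈{5}] r6c5's peers cover all but 5 ⇒ r6c5=5.
Step 4. [r5c6∈{6}] r5c6's peers cover all but 6. So r5c6=6.
Step 5. [r3c5∈{3}] r3c5 has the single candidate 3. So r3c5=3.
Step 6. [r5c2∈{3}] r5c2 has the single candidate 3 ⇒ r5c2=3.
Step 7. [r6c3∈{6}] only 6 remains possible at r6c3. So r6c3=6.
Step 8. [r3c6∈{2}] only 2 remains possible at r3c6, so r3c6=2.
Step 9. [r1c4∈{3}] r1c4 has the single candidate 3. So r1c4=3.
Step 10. [r5c1∈{5}] r5c1 is down to just 5 ⇒ r5c1=5.
Step 11. [r2c6∈{4}] only 4 remains possible at r2c6, so r2c6=4.
Step 12. [r6c1∈{4}] nothing but 4 survives at r6c1, so r6c1=4.
Step 13. [r2c1∈{2}] only 2 remains possible at r2c1 ⇒ r2c1=2.
Step 14. [r6c4∈{2}] r6c4 is down to just 2. So r6c4=2.
Step 15. [r4c2∈{2}] r4c2's peers cover all but 2, so r4c2=2.
Step 16. [r1c6∈{5}] r1c6 is down to just 5 ⇒ r1c6=5.
Step 17. [r2c5∈{1}] r2c5 has the single candidate 1, so r2c5=1.
Step 18. [r5c4∈{1}] r5c4 has the single candidate 1, so r5c4=1.

Answer: 6 4 1 3 2 5 / 2 5 3 6 1 4 / 1 6 4 5 3 2 / 3 2 5 4 6 1 / 5 3 2 1 4 6 / 4 1 6 2 5 3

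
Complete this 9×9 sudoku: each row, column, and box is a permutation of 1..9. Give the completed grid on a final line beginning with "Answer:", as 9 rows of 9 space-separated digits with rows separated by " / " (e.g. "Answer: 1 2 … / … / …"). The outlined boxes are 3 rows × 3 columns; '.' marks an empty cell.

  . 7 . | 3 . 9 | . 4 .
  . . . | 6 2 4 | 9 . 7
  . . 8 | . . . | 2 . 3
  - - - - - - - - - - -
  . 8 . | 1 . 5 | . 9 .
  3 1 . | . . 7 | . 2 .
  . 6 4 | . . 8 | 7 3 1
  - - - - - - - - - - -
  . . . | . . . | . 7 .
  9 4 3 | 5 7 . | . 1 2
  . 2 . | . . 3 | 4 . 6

Step 1. [r7c2∈{5}] nothing but 5 survives at r7c2. So r7c2=5.
Step 2. [r1c5∈{1,5,8}] r1c5 is the only open cell in box 2 admitting 8 ⇒ r1c5=8.
Step 3. [r1c9∈{5}] only 5 remains possible at r1c9 ⇒ r1c9=5.
Step 4. [r6c5∈{9}] r6c5 has the single candidate 9 ⇒ r6c5=9.
Step 5. [r9c5∈{1}] nothing but 1 survives at r9c5, so r9c5=1.
Step 6. [r6c1∈{2,5}] row 6 places 5 nowhere but r6c1, so r6c1=5.
Step 7. [r2c1∈{1}] only 1 remains possible at r2c1, so r2c1=1.
Step 8. [r5c4∈{4}] r5c4 is down to just 4 ⇒ r5c4=4.
Step 9. [r8c7∈{8}] nothing but 8 survives at r8c7. So r8c7=8.
Step 10. [r4c7∈{6}] nothing but 6 survives at r4c7. So r4c7=6.
Step 11. [r7c6∈{2,6}] col 6 places 2 nowhere but r7c6 ⇒ r7c6=2.
Step 12. [r9c3∈{7}] r9c3 is down to just 7, so r9c3=7.
Step 13. [r9c1∈{8}] nothing but 8 survives at r9c1. So r9c1=8.
Step 14. [r7c1∈{6}] only 6 remains possible at r7c1 ⇒ r7c1=6.
Step 15. [r4c3∈{2}] r4c3's peers cover all but 2 ⇒ r4c3=2.
Step 16. [r7c4∈{8,9}] across row 7, 8 lands solely at r7c4 ⇒ r7c4=8.
Step 17. [r5c5∈{6}] only 6 remains possible at r5c5, so r5c5=6.
Step 18. [r8c6∈{6}] nothing but 6 survives at r8c6, so r8c6=6.
Step 19. [r2c8∈{8}] nothing but 8 survives at r2c8. So r2c8=8.
Step 20. [r7c7∈{3}] r7c7 is down to just 3. So r7c7=3.
Step 21. [r4c1∈{7}] r4c1 has the single candidate 7. So r4c1=7.
Step 22. [r7c3∈{1}] r7c3 has the single candidate 1 ⇒ r7c3=1.
Step 23. [r7c9∈{9}] nothing but 9 survives at r7c9, so r7c9=9.
Step 24. [r5c9∈{8}] nothing but 8 survives at r5c9, so r5c9=8.
Step 25. [r3c1∈{4}] only 4 remains possible at r3c1, so r3c1=4.
Step 26. [r3c4∈{7}] r3c4's peers cover all but 7, so r3c4=7.
Step 27. [r3c5∈{5}] r3c5 is down to just 5, so r3c5=5.
Step 28. [r5c3∈{9}] r5c3's peers cover all but 9. So r5c3=9.
Step 29. [r1c7∈{1}] only 1 remains possible at r1c7, so r1c7=1.
Step 30. [r2c3∈{5}] only 5 remains possible at r2c3. So r2c3=5.
Step 31. [r3c8∈{6}] r3c8 is down to just 6, so r3c8=6.
Step 32. [r3c6∈{1}] r3c6's peers cover all but 1 ⇒ r3c6=1.
Step 33. [r1c3∈{6}] r1c3 is down to just 6. So r1c3=6.
Step 34. [r6c4∈{2}] r6c4 is down to just 2 ⇒ r6c4=2.
Step 35. [r7c5∈{4}] r7c5 has the single candidate 4 ⇒ r7c5=4.
Step 36. [r9c8∈{5}] r9c8 is down to just 5, so r9c8=5.
Step 37. [r3c2∈{9}] nothing but 9 survives at r3c2. So r3c2=9.
Step 38. [r9c4∈{9}] nothing but 9 survives at r9c4. So r9c4=9.
Step 39. [r5c7∈{5}] r5c7 is down to just 5. So r5c7=5.
Step 40. [r1c1∈{2}] nothing but 2 survives at r1c1. So r1c1=2.
Step 41. [r4c5∈{3}] r4c5's peers cover all but 3 ⇒ r4c5=3.
Step 42. [r2c2∈{3}] r2c2 is down to just 3, so r2c2=3.
Step 43. [r4c9∈{4}] r4c9 has the single candidate 4, so r4c9=4.

Answer: 2 7 6 3 8 9 1 4 5 / 1 3 5 6 2 4 9 8 7 / 4 9 8 7 5 1 2 6 3 / 7 8 2 1 3 5 6 9 4 / 3 1 9 4 6 7 5 2 8 / 5 6 4 2 9 8 7 3 1 / 6 5 1 8 4 2 3 7 9 / 9 4 3 5 7 6 8 1 2 / 8 2 7 9 1 3 4 5 6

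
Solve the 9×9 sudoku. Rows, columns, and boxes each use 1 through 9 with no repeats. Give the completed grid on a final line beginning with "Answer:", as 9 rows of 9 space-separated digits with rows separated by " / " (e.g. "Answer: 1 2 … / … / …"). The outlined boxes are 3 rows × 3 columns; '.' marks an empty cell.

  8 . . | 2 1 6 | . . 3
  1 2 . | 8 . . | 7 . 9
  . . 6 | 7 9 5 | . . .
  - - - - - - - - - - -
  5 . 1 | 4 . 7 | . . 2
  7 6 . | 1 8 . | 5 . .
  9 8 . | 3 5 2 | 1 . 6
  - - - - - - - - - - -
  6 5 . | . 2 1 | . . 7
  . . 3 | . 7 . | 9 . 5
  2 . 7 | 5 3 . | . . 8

Step 1. [r1c7∈{4}] r1c7's peers cover all but 4, so r1c7=4.
Step 2. [r8c1∈{4}] r8c1 has the single candidate 4 ⇒ r8c1=4.
Step 3. [r5c8∈{3,4,9}] in row 5, 3 fits only at r5c8 ⇒ r5c8=3.
Step 4. [r6c3∈{4}] only 4 remains possible at r6c3 ⇒ r6c3=4.
Step 5. [r8c8∈{1,2,6}] r8c8 is the only open cell in row 8 admitting 2. So r8c8=2.
Step 6. [r9c8∈{1,4,6}] box 9 places 1 nowhere but r9c8. So r9c8=1.
Step 7. [r9c2∈{9}] r9c2 is down to just 9. So r9c2=9.
Step 8. [r2c3∈{5}] r2c3 is down to just 5. So r2c3=5.
Step 9. [r4c7∈{8}] only 8 remains possible at r4c7. So r4c7=8.
Step 10. [r2c5∈{4}] only 4 remains possible at r2c5. So r2c5=4.
Step 11. [r3c1∈{3}] r3c1 is down to just 3, so r3c1=3.
Step 12. [r4c8∈{9}] r4c8 is down to just 9. So r4c8=9.
Step 13. [r7c3∈{8}] only 8 remains possible at r7c3, so r7c3=8.
Step 14. [r7c4∈{9}] r7c4 has the single candidate 9 ⇒ r7c4=9.
Step 15. [r8c6∈{8}] r8c6's peers cover all but 8, so r8c6=8.
Step 16. [r1c2∈{7}] only 7 remains possible at r1c2 ⇒ r1c2=7.
Step 17. [r9c6∈{4}] only 4 remains possible at r9c6. So r9c6=4.
Step 18. [r9c7∈{6}] r9c7 has the single candidate 6 ⇒ r9c7=6.
Step 19. [r3c9∈{1}] r3c9 has the single candidate 1 ⇒ r3c9=1.
Step 20. [r3c2∈{4}] r3c2 is down to just 4 ⇒ r3c2=4.
Step 21. [r2c6∈{3}] only 3 remains possible at r2c6 ⇒ r2c6=3.
Step 22. [r5c3∈{2}] r5c3's peers cover all but 2. So r5c3=2.
Step 23. [r8c2∈{1}] nothing but 1 survives at r8c2. So r8c2=1.
Step 24. [r1c3∈{9}] r1c3 has the single candidate 9, so r1c3=9.
Step 25. [r3c8∈{8}] r3c8 is down to just 8 ⇒ r3c8=8.
Step 26. [r5c9∈{4}] r5c9's peers cover all but 4. So r5c9=4.
Step 27. [r5c6∈{9}] r5c6's peers cover all but 9, so r5c6=9.
Step 28. [r7c8∈{4}] r7c8's peers cover all but 4 ⇒ r7c8=4.
Step 29. [r1c8∈{5}] r1c8 is down to just 5. So r1c8=5.
Step 30. [r2c8∈{6}] r2c8's peers cover all but 6. So r2c8=6.
Step 31. [r7c7∈{3}] only 3 remains possible at r7c7, so r7c7=3.
Step 32. [r4c5∈{6}] r4c5 is down to just 6, so r4c5=6.
Step 33. [r4c2∈{3}] r4c2 has the single candidate 3. So r4c2=3.
Step 34. [r8c4∈{6}] nothing but 6 survives at r8c4. So r8c4=6.
Step 35. [r3c7∈{2}] only 2 remains possible at r3c7. So r3c7=2.
Step 36. [r6c8∈{7}] r6c8 has the single candidate 7, so r6c8=7.

Answer: 8 7 9 2 1 6 4 5 3 / 1 2 5 8 4 3 7 6 9 / 3 4 6 7 9 5 2 8 1 / 5 3 1 4 6 7 8 9 2 / 7 6 2 1 8 9 5 3 4 / 9 8 4 3 5 2 1 7 6 / 6 5 8 9 2 1 3 4 7 / 4 1 3 6 7 8 9 2 5 / 2 9 7 5 3 4 6 1 8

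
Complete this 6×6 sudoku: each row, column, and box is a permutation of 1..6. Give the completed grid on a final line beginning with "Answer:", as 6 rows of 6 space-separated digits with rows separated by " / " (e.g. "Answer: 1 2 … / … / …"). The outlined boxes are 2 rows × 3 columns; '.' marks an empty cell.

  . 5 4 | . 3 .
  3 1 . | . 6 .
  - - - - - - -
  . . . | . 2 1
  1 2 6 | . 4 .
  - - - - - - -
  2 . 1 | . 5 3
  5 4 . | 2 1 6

Step 1. [r4c6∈{5}] r4c6 is down to just 5 ⇒ r4c6=5.
Step 2. [r2c6∈{2,4}] across col 6, 4 lands solely at r2c6, so r2c6=4.
Step 3. [r3c2∈{3}] r3c2 is down to just 3 ⇒ r3c2=3.
Step 4. [r2c4∈{5}] r2c4 is down to just 5 ⇒ r2c4=5.
Step 5. [r3c1∈{4}] nothing but 4 survives at r3c1 ⇒ r3c1=4.
Step 6. [r1c1∈{6}] r1c1 has the single candidate 6 ⇒ r1c1=6.
Step 7. [r1c6∈{2}] only 2 remains possible at r1c6 ⇒ r1c6=2.
Step 8. [r4c4∈{3}] nothing but 3 survives at r4c4, so r4c4=3.
Step 9. [r2c3∈{2}] r2c3's peers cover all but 2 ⇒ r2c3=2.
Step 10. [r3c4∈{6}] r3c4 is down to just 6. So r3c4=6.
Step 11. [r6c3∈{3}] only 3 remains possible at r6c3 ⇒ r6c3=3.
Step 12. [r5c2∈{6}] r5c2 is down to just 6, so r5c2=6.
Step 13. [r3c3∈{5}] r3c3's peers cover all but 5. So r3c3=5.
Step 14. [r1c4∈{1}] only 1 remains possible at r1c4 ⇒ r1c4=1.
Step 15. [r5c4∈{4}] r5c4 is down to just 4, so r5c4=4.

Answer: 6 5 4 1 3 2 / 3 1 2 5 6 4 / 4 3 5 6 2 1 / 1 2 6 3 4 5 / 2 6 1 4 5 3 / 5 4 3 2 1 6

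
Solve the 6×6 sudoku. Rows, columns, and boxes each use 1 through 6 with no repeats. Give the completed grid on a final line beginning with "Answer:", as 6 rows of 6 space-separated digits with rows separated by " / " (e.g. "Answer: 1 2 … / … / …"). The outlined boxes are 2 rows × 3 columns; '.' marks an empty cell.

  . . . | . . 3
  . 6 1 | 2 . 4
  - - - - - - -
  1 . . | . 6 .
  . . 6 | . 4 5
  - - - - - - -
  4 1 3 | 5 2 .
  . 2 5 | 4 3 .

Step 1. [r3c2∈{3,4,5}] 5 has one home in row 3: r3c2, so r3c2=5.
Step 2. [r4c1∈{2,3}] 2 has one home in row 4: r4c1. So r4c1=2.
Step 3. [r2c5∈{5}] r2c5 has the single candidate 5. So r2c5=5.
Step 4. [r4c4∈{1,3}] row 4 places 1 nowhere but r4c4, so r4c4=1.
Step 5. [r5c6∈{6}] r5c6 is down to just 6. So r5c6=6.
Step 6. [r3c3∈{4}] r3c3's peers cover all but 4 ⇒ r3c3=4.
Step 7. [r4c2∈{3}] r4c2 is down to just 3 ⇒ r4c2=3.
Step 8. [r6c1∈{6}] nothing but 6 survives at r6c1. So r6c1=6.
Step 9. [r6c6∈{1}] r6c6's peers cover all but 1, so r6c6=1.
Step 10. [r1c3∈{2}] nothing but 2 survives at r1c3, so r1c3=2.
Step 11. [r1c4∈{6}] nothing but 6 survives at r1c4. So r1c4=6.
Step 12. [r1c5∈{1}] r1c5 has the single candidate 1 ⇒ r1c5=1.
Step 13. [r3c6∈{2}] r3c6's peers cover all but 2. So r3c6=2.
Step 14. [r2c1∈{3}] nothing but 3 survives at r2c1 ⇒ r2c1=3.
Step 15. [r1c1∈{5}] nothing but 5 survives at r1c1, so r1c1=5.
Step 16. [r1c2∈{4}] r1c2 has the single candidate 4, so r1c2=4.
Step 17. [r3c4∈{3}] r3c4 has the single candidate 3. So r3c4=3.

Answer: 5 4 2 6 1 3 / 3 6 1 2 5 4 / 1 5 4 3 6 2 / 2 3 6 1 4 5 / 4 1 3 5 2 6 / 6 2 5 4 3 1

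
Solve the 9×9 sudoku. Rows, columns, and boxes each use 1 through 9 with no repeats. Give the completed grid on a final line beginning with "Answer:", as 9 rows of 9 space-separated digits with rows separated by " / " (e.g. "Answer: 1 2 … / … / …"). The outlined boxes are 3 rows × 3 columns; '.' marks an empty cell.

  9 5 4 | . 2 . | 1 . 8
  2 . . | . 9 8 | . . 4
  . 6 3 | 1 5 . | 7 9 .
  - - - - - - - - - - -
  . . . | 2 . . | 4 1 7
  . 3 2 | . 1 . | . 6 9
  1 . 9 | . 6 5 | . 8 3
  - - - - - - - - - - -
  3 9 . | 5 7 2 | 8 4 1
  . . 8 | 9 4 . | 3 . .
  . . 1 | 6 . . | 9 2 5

Step 1. [r5c4∈{4,7,8}] in col 4, 8 fits only at r5c4 ⇒ r5c4=8.
Step 2. [r8c1∈{5,6,7}] r8c1 is the only open cell in row 8 admitting 5, so r8c1=5.
Step 3. [r1c8∈{3}] only 3 remains possible at r1c8, so r1c8=3.
Step 4. [r1c4∈{7}] nothing but 7 survives at r1c4. So r1c4=7.
Step 5. [r6c2∈{4,7}] r6c2 is the only open cell in row 6 admitting 7 ⇒ r6c2=7.
Step 6. [r9c6∈{3}] r9c6 is down to just 3. So r9c6=3.
Step 7. [r4c1∈{6,8}] r4c1 is the only open cell in col 1 admitting 6, so r4c1=6.
Step 8. [r5c1∈{4}] only 4 remains possible at r5c1. So r5c1=4.
Step 9. [r2c8∈{5}] r2c8's peers cover all but 5. So r2c8=5.
Step 10. [r7c3∈{6}] r7c3 is down to just 6 ⇒ r7c3=6.
Step 11. [r5c7∈{5}] only 5 remains possible at r5c7, so r5c7=5.
Step 12. [r2c7∈{6}] r2c7 is down to just 6 ⇒ r2c7=6.
Step 13. [r8c9∈{6}] r8c9 is down to just 6. So r8c9=6.
Step 14. [r6c4∈{4}] r6c4's peers cover all but 4, so r6c4=4.
Step 15. [r4c5∈{3}] only 3 remains possible at r4c5 ⇒ r4c5=3.
Step 16. [r9c5∈{8}] r9c5 has the single candidate 8, so r9c5=8.
Step 17. [r9c1∈{7}] r9c1's peers cover all but 7, so r9c1=7.
Step 18. [r2c4∈{3}] r2c4 has the single candidate 3, so r2c4=3.
Step 19. [r3c9∈{2}] r3c9 is down to just 2, so r3c9=2.
Step 20. [r4c2∈{8}] r4c2 is down to just 8, so r4c2=8.
Step 21. [r2c2∈{1}] r2c2's peers cover all but 1 ⇒ r2c2=1.
Step 22. [r2c3∈{7}] nothing but 7 survives at r2c3 ⇒ r2c3=7.
Step 23. [r4c6∈{9}] only 9 remains possible at r4c6, so r4c6=9.
Step 24. [r4c3∈{5}] nothing but 5 survives at r4c3 ⇒ r4c3=5.
Step 25. [r1c6∈{6}] r1c6 has the single candidate 6. So r1c6=6.
Step 26. [r8c2∈{2}] r8c2's peers cover all but 2 ⇒ r8c2=2.
Step 27. [r9c2∈{4}] r9c2 has the single candidate 4 ⇒ r9c2=4.
Step 28. [r8c8∈{7}] r8c8 has the single candidate 7, so r8c8=7.
Step 29. [r6c7∈{2}] only 2 remains possible at r6c7 ⇒ r6c7=2.
Step 30. [r5c6∈{7}] r5c6 is down to just 7. So r5c6=7.
Step 31. [r3c1∈{8}] r3c1 has the single candidate 8 ⇒ r3c1=8.
Step 32. [r8c6∈{1}] nothing but 1 survives at r8c6. So r8c6=1.
Step 33. [r3c6∈{4}] r3c6's peers cover all but 4, so r3c6=4.

Answer: 9 5 4 7 2 6 1 3 8 / 2 1 7 3 9 8 6 5 4 / 8 6 3 1 5 4 7 9 2 / 6 8 5 2 3 9 4 1 7 / 4 3 2 8 1 7 5 6 9 / 1 7 9 4 6 5 2 8 3 / 3 9 6 5 7 2 8 4 1 / 5 2 8 9 4 1 3 7 6 / 7 4 1 6 8 3 9 2 5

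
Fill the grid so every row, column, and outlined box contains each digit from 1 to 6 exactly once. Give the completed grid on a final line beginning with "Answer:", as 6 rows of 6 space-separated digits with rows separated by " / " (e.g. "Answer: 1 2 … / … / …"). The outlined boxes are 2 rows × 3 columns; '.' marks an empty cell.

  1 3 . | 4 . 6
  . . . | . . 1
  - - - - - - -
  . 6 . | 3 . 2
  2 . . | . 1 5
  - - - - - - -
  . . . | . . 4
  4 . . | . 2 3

Step 1. [r5c5∈{5,6}] col 5 places 6 nowhere but r5c5. So r5c5=6.
Step 2. [r3c3∈{1,4,5}] across row 3, 1 lands solely at r3c3 ⇒ r3c3=1.
Step 3. [r1c3∈{2,5}] across row 1, 2 lands solely at r1c3 ⇒ r1c3=2.
Step 4. [r2c1∈{5,6}] in col 1, 6 fits only at r2c1, so r2c1=6.
Step 5. [r4c3∈{3,4}] 3 has one home in row 4: r4c3 ⇒ r4c3=3.
Step 6. [r5c3∈{5}] r5c3's peers cover all but 5. So r5c3=5.
Step 7. [r2c2∈{4,5}] 5 has one home in col 2: r2c2. So r2c2=5.
Step 8. [r6c2∈{1}] nothing but 1 survives at r6c2. So r6c2=1.
Step 9. [r5c2∈{2}] r5c2 is down to just 2, so r5c2=2.
Step 10. [r6c3∈{6}] only 6 remains possible at r6c3 ⇒ r6c3=6.
Step 11. [r4c2∈{4}] r4c2 has the single candidate 4, so r4c2=4.
Step 12. [r2c3∈{4}] r2c3 is down to just 4. So r2c3=4.
Step 13. [r5c4∈{1}] only 1 remains possible at r5c4 ⇒ r5c4=1.
Step 14. [r4c4∈{6}] r4c4 is down to just 6 ⇒ r4c4=6.
Step 15. [r5c1∈{3}] r5c1 is down to just 3, so r5c1=3.
Step 16. [r2c4∈{2}] nothing but 2 survives at r2c4, so r2c4=2.
Step 17. [r6c4∈{5}] r6c4's peers cover all but 5. So r6c4=5.
Step 18. [r3c1∈{5}] r3c1's peers cover all but 5. So r3c1=5.
Step 19. [r1c5∈{5}] r1c5 has the single candidate 5 ⇒ r1c5=5.
Step 20. [r3c5∈{4}] r3c5 is down to just 4, so r3c5=4.
Step 21. [r2c5∈{3}] r2c5 has the single candidate 3. So r2c5=3.

Answer: 1 3 2 4 5 6 / 6 5 4 2 3 1 / 5 6 1 3 4 2 / 2 4 3 6 1 5 / 3 2 5 1 6 4 / 4 1 6 5 2 3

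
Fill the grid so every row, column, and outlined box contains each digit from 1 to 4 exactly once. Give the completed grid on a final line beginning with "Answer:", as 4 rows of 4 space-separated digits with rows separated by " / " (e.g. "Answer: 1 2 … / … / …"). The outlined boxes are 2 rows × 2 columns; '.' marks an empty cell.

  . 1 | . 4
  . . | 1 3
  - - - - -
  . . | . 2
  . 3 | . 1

Step 1. [r3c2∈{4}] r3c2 has the single candidate 4, so r3c2=4.
Step 2. [r4c1∈{2}] nothing but 2 survives at r4c1. So r4c1=2.
Step 3. [r1c3∈{2}] only 2 remains possible at r1c3, so r1c3=2.
Step 4. [r3c3∈{3}] r3c3's peers cover all but 3. So r3c3=3.
Step 5. [r2c1∈{4}] r2c1's peers cover all but 4 ⇒ r2c1=4.
Step 6. [r1c1∈{3}] r1c1's peers cover all but 3 ⇒ r1c1=3.
Step 7. [r3c1∈{1}] nothing but 1 survives at r3c1 ⇒ r3c1=1.
Step 8. [r2c2∈{2}] r2c2's peers cover all but 2, so r2c2=2.
Step 9. [r4c3∈{4}] r4c3's peers cover all but 4 ⇒ r4c3=4.

Answer: 3 1 2 4 / 4 2 1 3 / 1 4 3 2 / 2 3 4 1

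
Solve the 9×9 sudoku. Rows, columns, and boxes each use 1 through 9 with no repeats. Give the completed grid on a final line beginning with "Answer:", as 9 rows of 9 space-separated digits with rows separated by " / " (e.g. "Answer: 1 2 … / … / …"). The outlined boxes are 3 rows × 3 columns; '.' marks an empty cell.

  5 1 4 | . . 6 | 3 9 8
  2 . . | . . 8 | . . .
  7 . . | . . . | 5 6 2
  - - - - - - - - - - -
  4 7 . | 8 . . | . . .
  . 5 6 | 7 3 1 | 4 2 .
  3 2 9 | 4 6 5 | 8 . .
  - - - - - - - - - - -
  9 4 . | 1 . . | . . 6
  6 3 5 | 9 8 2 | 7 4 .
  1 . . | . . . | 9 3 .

Step 1. [r1c5∈{2,7}] 7 has one home in row 1: r1c5 ⇒ r1c5=7.
Step 2. [r7c5∈{5}] nothing but 5 survives at r7c5, so r7c5=5.
Step 3. [r2c7∈{1}] r2c7 has the single candidate 1, so r2c7=1.
Step 4. [r3c4∈{3}] r3c4 is down to just 3, so r3c4=3.
Step 5. [r9c2∈{8}] only 8 remains possible at r9c2 ⇒ r9c2=8.
Step 6. [r4c6∈{9}] nothing but 9 survives at r4c6, so r4c6=9.
Step 7. [r3c6∈{4}] only 4 remains possible at r3c6. So r3c6=4.
Step 8. [r2c8∈{7}] r2c8 has the single candidate 7 ⇒ r2c8=7.
Step 9. [r6c8∈{1}] nothing but 1 survives at r6c8. So r6c8=1.
Step 10. [r3c2∈{9}] r3c2 is down to just 9. So r3c2=9.
Step 11. [r9c6∈{7}] only 7 remains possible at r9c6. So r9c6=7.
Step 12. [r9c3∈{2}] nothing but 2 survives at r9c3, so r9c3=2.
Step 13. [r9c9∈{5}] only 5 remains possible at r9c9 ⇒ r9c9=5.
Step 14. [r4c7∈{6}] r4c7's peers cover all but 6. So r4c7=6.
Step 15. [r2c5∈{9}] r2c5's peers cover all but 9, so r2c5=9.
Step 16. [r4c9∈{3}] r4c9's peers cover all but 3. So r4c9=3.
Step 17. [r2c9∈{4}] r2c9's peers cover all but 4, so r2c9=4.
Step 18. [r5c9∈{9}] r5c9 is down to just 9, so r5c9=9.
Step 19. [r7c3∈{7}] only 7 remains possible at r7c3. So r7c3=7.
Step 20. [r4c3∈{1}] r4c3 is down to just 1, so r4c3=1.
Step 21. [r6c9∈{7}] r6c9 has the single candidate 7, so r6c9=7.
Step 22. [r4c5∈{2}] r4c5 has the single candidate 2, so r4c5=2.
Step 23. [r4c8∈{5}] r4c8's peers cover all but 5. So r4c8=5.
Step 24. [r9c5∈{4}] only 4 remains possible at r9c5. So r9c5=4.
Step 25. [r9c4∈{6}] only 6 remains possible at r9c4, so r9c4=6.
Step 26. [r5c1∈{8}] only 8 remains possible at r5c1, so r5c1=8.
Step 27. [r7c6∈{3}] only 3 remains possible at r7c6. So r7c6=3.
Step 28. [r3c5∈{1}] r3c5 is down to just 1, so r3c5=1.
Step 29. [r2c2∈{6}] r2c2 has the single candidate 6. So r2c2=6.
Step 30. [r7c8∈{8}] only 8 remains possible at r7c8 ⇒ r7c8=8.
Step 31. [r1c4∈{2}] nothing but 2 survives at r1c4, so r1c4=2.
Step 32. [r2c3∈{3}] r2c3 has the single candidate 3 ⇒ r2c3=3.
Step 33. [r7c7∈{2}] r7c7 has the single candidate 2 ⇒ r7c7=2.
Step 34. [r8c9∈{1}] nothing but 1 survives at r8c9, so r8c9=1.
Step 35. [r3c3∈{8}] nothing but 8 survives at r3c3 ⇒ r3c3=8.
Step 36. [r2c4∈{5}] r2c4 has the single candidate 5, so r2c4=5.

Answer: 5 1 4 2 7 6 3 9 8 / 2 6 3 5 9 8 1 7 4 / 7 9 8 3 1 4 5 6 2 / 4 7 1 8 2 9 6 5 3 / 8 5 6 7 3 1 4 2 9 / 3 2 9 4 6 5 8 1 7 / 9 4 7 1 5 3 2 8 6 / 6 3 5 9 8 2 7 4 1 / 1 8 2 6 4 7 9 3 5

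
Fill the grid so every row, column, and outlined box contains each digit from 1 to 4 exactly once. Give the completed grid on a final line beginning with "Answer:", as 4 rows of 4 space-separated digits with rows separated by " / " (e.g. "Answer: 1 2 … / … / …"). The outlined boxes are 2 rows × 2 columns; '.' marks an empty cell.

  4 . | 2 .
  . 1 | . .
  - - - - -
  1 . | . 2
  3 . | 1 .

Step 1. [r4c4∈{4}] only 4 remains possible at r4c4, so r4c4=4.
Step 2. [r2c4∈{3}] r2c4's peers cover all but 3, so r2c4=3.
Step 3. [r2c1∈{2}] r2c1's peers cover all but 2 ⇒ r2c1=2.
Step 4. [r2c3∈{4}] nothing but 4 survives at r2c3, so r2c3=4.
Step 5. [r1c2∈{3}] r1c2's peers cover all but 3 ⇒ r1c2=3.
Step 6. [r3c2∈{4}] only 4 remains possible at r3c2, so r3c2=4.
Step 7. [r1c4∈{1}] r1c4's peers cover all but 1, so r1c4=1.
Step 8. [r4c2∈{2}] only 2 remains possible at r4c2, so r4c2=2.
Step 9. [r3c3∈{3}] nothing but 3 survives at r3c3 ⇒ r3c3=3.

Answer: 4 3 2 1 / 2 1 4 3 / 1 4 3 2 / 3 2 1 4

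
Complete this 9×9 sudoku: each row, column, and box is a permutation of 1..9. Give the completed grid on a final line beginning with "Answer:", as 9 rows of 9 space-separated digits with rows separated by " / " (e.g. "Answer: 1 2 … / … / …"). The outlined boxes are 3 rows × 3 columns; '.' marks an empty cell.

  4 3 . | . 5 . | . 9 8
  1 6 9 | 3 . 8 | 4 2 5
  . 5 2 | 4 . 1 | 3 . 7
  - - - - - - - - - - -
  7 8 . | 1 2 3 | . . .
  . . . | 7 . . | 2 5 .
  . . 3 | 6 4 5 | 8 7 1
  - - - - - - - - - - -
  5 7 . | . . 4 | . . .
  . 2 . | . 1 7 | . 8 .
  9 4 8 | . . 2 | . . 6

Step 1. [r7c5∈{3,6,8,9}] r7c5 is the only open cell in box 8 admitting 6, so r7c5=6.
Step 2. [r4c8∈{4,6}] r4c8 is the only open cell in col 8 admitting 4 ⇒ r4c8=4.
Step 3. [r4c9∈{9}] r4c9 has the single candidate 9, so r4c9=9.
Step 4. [r1c7∈{1,6}] row 1 places 1 nowhere but r1c7, so r1c7=1.
Step 5. [r8c3∈{6}] nothing but 6 survives at r8c3. So r8c3=6.
Step 6. [r7c7∈{9}] r7c7's peers cover all but 9. So r7c7=9.
Step 7. [r5c2∈{1,9}] across col 2, 1 lands solely at r5c2. So r5c2=1.
Step 8. [r8c7∈{5}] nothing but 5 survives at r8c7 ⇒ r8c7=5.
Step 9. [r9c8∈{1,3}] across row 9, 1 lands solely at r9c8, so r9c8=1.
Step 10. [r7c8∈{3}] r7c8's peers cover all but 3 ⇒ r7c8=3.
Step 11. [r3c5∈{9}] r3c5 is down to just 9, so r3c5=9.
Step 12. [r8c1∈{3}] r8c1 is down to just 3, so r8c1=3.
Step 13. [r6c2∈{9}] r6c2 has the single candidate 9. So r6c2=9.
Step 14. [r5c1∈{6}] only 6 remains possible at r5c1, so r5c1=6.
Step 15. [r2c5∈{7}] only 7 remains possible at r2c5, so r2c5=7.
Step 16. [r5c5∈{8}] nothing but 8 survives at r5c5. So r5c5=8.
Step 17. [r9c7∈{7}] r9c7 has the single candidate 7 ⇒ r9c7=7.
Step 18. [r5c6∈{9}] r5c6 is down to just 9. So r5c6=9.
Step 19. [r1c6∈{6}] r1c6 is down to just 6. So r1c6=6.
Step 20. [r8c9∈{4}] r8c9 is down to just 4, so r8c9=4.
Step 21. [r9c5∈{3}] only 3 remains possible at r9c5 ⇒ r9c5=3.
Step 22. [r4c7∈{6}] only 6 remains possible at r4c7, so r4c7=6.
Step 23. [r6c1∈{2}] nothing but 2 survives at r6c1, so r6c1=2.
Step 24. [r1c3∈{7}] r1c3's peers cover all but 7, so r1c3=7.
Step 25. [r3c1∈{8}] nothing but 8 survives at r3c1. So r3c1=8.
Step 26. [r1c4∈{2}] r1c4 has the single candidate 2. So r1c4=2.
Step 27. [r7c3∈{1}] r7c3 is down to just 1 ⇒ r7c3=1.
Step 28. [r4c3∈{5}] r4c3's peers cover all but 5. So r4c3=5.
Step 29. [r5c9∈{3}] r5c9 has the single candidate 3 ⇒ r5c9=3.
Step 30. [r9c4∈{5}] only 5 remains possible at r9c4, so r9c4=5.
Step 31. [r5c3∈{4}] nothing but 4 survives at r5c3. So r5c3=4.
Step 32. [r3c8∈{6}] r3c8 has the single candidate 6 ⇒ r3c8=6.
Step 33. [r8c4∈{9}] nothing but 9 survives at r8c4, so r8c4=9.
Step 34. [r7c9∈{2}] r7c9 has the single candidate 2. So r7c9=2.
Step 35. [r7c4∈{8}] r7c4 is down to just 8. So r7c4=8.

Answer: 4 3 7 2 5 6 1 9 8 / 1 6 9 3 7 8 4 2 5 / 8 5 2 4 9 1 3 6 7 / 7 8 5 1 2 3 6 4 9 / 6 1 4 7 8 9 2 5 3 / 2 9 3 6 4 5 8 7 1 / 5 7 1 8 6 4 9 3 2 / 3 2 6 9 1 7 5 8 4 / 9 4 8 5 3 2 7 1 6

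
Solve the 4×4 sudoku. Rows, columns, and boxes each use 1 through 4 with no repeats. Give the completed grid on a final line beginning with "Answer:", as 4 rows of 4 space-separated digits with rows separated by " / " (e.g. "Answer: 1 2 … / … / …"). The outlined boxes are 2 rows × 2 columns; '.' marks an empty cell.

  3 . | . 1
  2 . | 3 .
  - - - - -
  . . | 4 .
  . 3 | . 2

Step 1. [r2c2∈{1,4}] 1 has one home in row 2: r2c2 ⇒ r2c2=1.
Step 2. [r3c1∈{1}] only 1 remains possible at r3c1 ⇒ r3c1=1.
Step 3. [r4c1∈{4}] nothing but 4 survives at r4c1 ⇒ r4c1=4.
Step 4. [r1c3∈{2}] r1c3 is down to just 2. So r1c3=2.
Step 5. [r3c4∈{3}] only 3 remains possible at r3c4. So r3c4=3.
Step 6. [r3c2∈{2}] nothing but 2 survives at r3c2 ⇒ r3c2=2.
Step 7. [r2c4∈{4}] r2c4 has the single candidate 4. So r2c4=4.
Step 8. [r1c2∈{4}] nothing but 4 survives at r1c2, so r1c2=4.
Step 9. [r4c3∈{1}] nothing but 1 survives at r4c3. So r4c3=1.

Answer: 3 4 2 1 / 2 1 3 4 / 1 2 4 3 / 4 3 1 2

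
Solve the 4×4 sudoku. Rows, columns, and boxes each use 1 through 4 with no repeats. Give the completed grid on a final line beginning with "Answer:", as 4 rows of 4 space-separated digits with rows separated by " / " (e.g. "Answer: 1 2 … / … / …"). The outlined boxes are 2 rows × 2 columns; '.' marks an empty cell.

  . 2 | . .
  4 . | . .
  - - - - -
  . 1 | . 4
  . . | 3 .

Step 1. [r3c3∈{2}] only 2 remains possible at r3c3. So r3c3=2.
Step 2. [r1c1∈{1,3}] in col 1, 1 fits only at r1c1 ⇒ r1c1=1.
Step 3. [r2c4∈{1,2,3}] row 2 places 2 nowhere but r2c4. So r2c4=2.
Step 4. [r4c2∈{4}] r4c2's peers cover all but 4 ⇒ r4c2=4.
Step 5. [r3c1∈{3}] r3c1 is down to just 3 ⇒ r3c1=3.
Step 6. [r4c1∈{2}] r4c1 is down to just 2. So r4c1=2.
Step 7. [r4c4∈{1}] only 1 remains possible at r4c4. So r4c4=1.
Step 8. [r2c2∈{3}] nothing but 3 survives at r2c2, so r2c2=3.
Step 9. [r2c3∈{1}] r2c3 is down to just 1. So r2c3=1.
Step 10. [r1c4∈{3}] r1c4 has the single candidate 3. So r1c4=3.
Step 11. [r1c3∈{4}] r1c3's peers cover all but 4 ⇒ r1c3=4.

Answer: 1 2 4 3 / 4 3 1 2 / 3 1 2 4 / 2 4 3 1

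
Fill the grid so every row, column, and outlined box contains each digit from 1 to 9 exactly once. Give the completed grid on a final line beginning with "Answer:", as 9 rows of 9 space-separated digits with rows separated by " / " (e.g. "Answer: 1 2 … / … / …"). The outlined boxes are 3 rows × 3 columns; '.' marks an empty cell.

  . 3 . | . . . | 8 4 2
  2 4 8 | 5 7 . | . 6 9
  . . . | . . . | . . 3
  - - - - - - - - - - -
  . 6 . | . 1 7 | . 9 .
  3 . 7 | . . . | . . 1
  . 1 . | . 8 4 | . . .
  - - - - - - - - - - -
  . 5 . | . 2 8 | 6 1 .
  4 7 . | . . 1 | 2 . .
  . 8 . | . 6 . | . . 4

Step 1. [r1c5∈{9}] only 9 remains possible at r1c5 ⇒ r1c5=9.
Step 2. [r7c1∈{9}] only 9 remains possible at r7c1, so r7c1=9.
Step 3. [r6c1∈{5}] r6c1's peers cover all but 5, so r6c1=5.
Step 4. [r8c5∈{3,5}] r8c5 is the only open cell in col 5 admitting 3, so r8c5=3.
Step 5. [r1c6∈{6}] r1c6's peers cover all but 6 ⇒ r1c6=6.
Step 6. [r5c2∈{2,9}] in col 2, 2 fits only at r5c2 ⇒ r5c2=2.
Step 7. [r9c7∈{3,5,7,9}] r9c7 is the only open cell in col 7 admitting 9. So r9c7=9.
Step 8. [r9c8∈{3,5,7}] across box 9, 3 lands solely at r9c8 ⇒ r9c8=3.
Step 9. [r5c6∈{5,9}] 9 has one home in col 6: r5c6. So r5c6=9.
Step 10. [r3c4∈{1,2,4,8}] in row 3, 8 fits only at r3c4. So r3c4=8.
Step 11. [r9c1∈{1}] r9c1 is down to just 1 ⇒ r9c1=1.
Step 12. [r5c8∈{5,8}] 8 has one home in row 5: r5c8 ⇒ r5c8=8.
Step 13. [r4c9∈{5}] nothing but 5 survives at r4c9 ⇒ r4c9=5.
Step 14. [r3c7∈{1,5,7}] r3c7 is the only open cell in col 7 admitting 5 ⇒ r3c7=5.
Step 15. [r3c3∈{1,6,9}] 1 has one home in row 3: r3c3 ⇒ r3c3=1.
Step 16. [r6c7∈{3,7}] col 7 places 7 nowhere but r6c7. So r6c7=7.
Step 17. [r6c4∈{2,3,6}] 3 has one home in row 6: r6c4, so r6c4=3.
Step 18. [r5c7∈{4}] r5c7 has the single candidate 4 ⇒ r5c7=4.
Step 19. [r7c4∈{4,7}] 4 has one home in row 7: r7c4, so r7c4=4.
Step 20. [r3c8∈{7}] r3c8's peers cover all but 7 ⇒ r3c8=7.
Step 21. [r2c7∈{1}] r2c7 has the single candidate 1, so r2c7=1.
Step 22. [r8c4∈{9}] r8c4 has the single candidate 9. So r8c4=9.
Step 23. [r4c7∈{3}] nothing but 3 survives at r4c7. So r4c7=3.
Step 24. [r8c3∈{6}] only 6 remains possible at r8c3, so r8c3=6.
Step 25. [r1c4∈{1}] r1c4's peers cover all but 1, so r1c4=1.
Step 26. [r8c9∈{8}] only 8 remains possible at r8c9 ⇒ r8c9=8.
Step 27. [r3c6∈{2}] only 2 remains possible at r3c6 ⇒ r3c6=2.
Step 28. [r4c1∈{8}] only 8 remains possible at r4c1. So r4c1=8.
Step 29. [r9c3∈{2}] r9c3 is down to just 2 ⇒ r9c3=2.
Step 30. [r5c4∈{6}] nothing but 6 survives at r5c4 ⇒ r5c4=6.
Step 31. [r4c4∈{2}] r4c4 is down to just 2, so r4c4=2.
Step 32. [r3c2∈{9}] only 9 remains possible at r3c2. So r3c2=9.
Step 33. [r8c8∈{5}] nothing but 5 survives at r8c8, so r8c8=5.
Step 34. [r2c6∈{3}] r2c6 is down to just 3 ⇒ r2c6=3.
Step 35. [r6c3∈{9}] r6c3 has the single candidate 9. So r6c3=9.
Step 36. [r9c4∈{7}] r9c4's peers cover all but 7 ⇒ r9c4=7.
Step 37. [r9c6∈{5}] r9c6 has the single candidate 5, so r9c6=5.
Step 38. [r7c3∈{3}] r7c3 has the single candidate 3, so r7c3=3.
Step 39. [r4c3∈{4}] only 4 remains possible at r4c3, so r4c3=4.
Step 40. [r5c5∈{5}] r5c5's peers cover all but 5 ⇒ r5c5=5.
Step 41. [r1c1∈{7}] r1c1 has the single candidate 7. So r1c1=7.
Step 42. [r7c9∈{7}] r7c9 is down to just 7 ⇒ r7c9=7.
Step 43. [r3c5∈{4}] r3c5's peers cover all but 4, so r3c5=4.
Step 44. [r6c8∈{2}] nothing but 2 survives at r6c8, so r6c8=2.
Step 45. [r6c9∈{6}] r6c9's peers cover all but 6. So r6c9=6.
Step 46. [r3c1∈{6}] r3c1 has the single candidate 6, so r3c1=6.
Step 47. [r1c3∈{5}] r1c3 has the single candidate 5. So r1c3=5.

Answer: 7 3 5 1 9 6 8 4 2 / 2 4 8 5 7 3 1 6 9 / 6 9 1 8 4 2 5 7 3 / 8 6 4 2 1 7 3 9 5 / 3 2 7 6 5 9 4 8 1 / 5 1 9 3 8 4 7 2 6 / 9 5 3 4 2 8 6 1 7 / 4 7 6 9 3 1 2 5 8 / 1 8 2 7 6 5 9 3 4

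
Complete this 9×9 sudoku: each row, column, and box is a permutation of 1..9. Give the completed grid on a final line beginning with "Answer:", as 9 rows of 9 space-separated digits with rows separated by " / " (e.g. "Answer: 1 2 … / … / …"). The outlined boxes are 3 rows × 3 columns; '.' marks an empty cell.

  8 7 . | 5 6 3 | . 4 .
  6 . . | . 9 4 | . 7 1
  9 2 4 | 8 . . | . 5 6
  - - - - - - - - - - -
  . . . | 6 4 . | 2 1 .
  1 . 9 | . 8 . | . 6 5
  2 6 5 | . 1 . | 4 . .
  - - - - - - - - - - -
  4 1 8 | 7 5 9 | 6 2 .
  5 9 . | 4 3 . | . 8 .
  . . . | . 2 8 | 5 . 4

Step 1. [r4c9∈{3,7,8,9}] in row 4, 9 fits only at r4c9 ⇒ r4c9=9.
Step 2. [r9c2∈{3}] only 3 remains possible at r9c2 ⇒ r9c2=3.
Step 3. [r6c6∈{7}] r6c6 has the single candidate 7, so r6c6=7.
Step 4. [r6c8∈{3}] nothing but 3 survives at r6c8, so r6c8=3.
Step 5. [r9c1∈{7}] r9c1's peers cover all but 7. So r9c1=7.
Step 6. [r2c3∈{3}] r2c3 is down to just 3. So r2c3=3.
Step 7. [r8c7∈{1,7}] across col 7, 1 lands solely at r8c7, so r8c7=1.
Step 8. [r2c4∈{2}] only 2 remains possible at r2c4. So r2c4=2.
Step 9. [r8c6∈{6}] nothing but 6 survives at r8c6, so r8c6=6.
Step 10. [r8c9∈{7}] only 7 remains possible at r8c9 ⇒ r8c9=7.
Step 11. [r6c4∈{9}] only 9 remains possible at r6c4, so r6c4=9.
Step 12. [r4c3∈{7}] nothing but 7 survives at r4c3, so r4c3=7.
Step 13. [r3c6∈{1}] r3c6 has the single candidate 1. So r3c6=1.
Step 14. [r5c4∈{3}] r5c4 has the single candidate 3, so r5c4=3.
Step 15. [r9c8∈{9}] r9c8 is down to just 9 ⇒ r9c8=9.
Step 16. [r5c2∈{4}] r5c2's peers cover all but 4 ⇒ r5c2=4.
Step 17. [r2c2∈{5}] r2c2 is down to just 5, so r2c2=5.
Step 18. [r7c9∈{3}] r7c9 is down to just 3 ⇒ r7c9=3.
Step 19. [r6c9∈{8}] only 8 remains possible at r6c9. So r6c9=8.
Step 20. [r2c7∈{8}] r2c7's peers cover all but 8 ⇒ r2c7=8.
Step 21. [r5c6∈{2}] only 2 remains possible at r5c6 ⇒ r5c6=2.
Step 22. [r9c3∈{6}] only 6 remains possible at r9c3, so r9c3=6.
Step 23. [r4c6∈{5}] r4c6 has the single candidate 5, so r4c6=5.
Step 24. [r8c3∈{2}] nothing but 2 survives at r8c3 ⇒ r8c3=2.
Step 25. [r3c7∈{3}] nothing but 3 survives at r3c7, so r3c7=3.
Step 26. [r4c1∈{3}] r4c1 is down to just 3. So r4c1=3.
Step 27. [r3c5∈{7}] only 7 remains possible at r3c5. So r3c5=7.
Step 28. [r1c9∈{2}] r1c9's peers cover all but 2 ⇒ r1c9=2.
Step 29. [r5c7∈{7}] only 7 remains possible at r5c7 ⇒ r5c7=7.
Step 30. [r1c7∈{9}] r1c7 is down to just 9, so r1c7=9.
Step 31. [r4c2∈{8}] r4c2 has the single candidate 8. So r4c2=8.
Step 32. [r9c4∈{1}] r9c4 is down to just 1 ⇒ r9c4=1.
Step 33. [r1c3∈{1}] r1c3's peers cover all but 1 ⇒ r1c3=1.

Answer: 8 7 1 5 6 3 9 4 2 / 6 5 3 2 9 4 8 7 1 / 9 2 4 8 7 1 3 5 6 / 3 8 7 6 4 5 2 1 9 / 1 4 9 3 8 2 7 6 5 / 2 6 5 9 1 7 4 3 8 / 4 1 8 7 5 9 6 2 3 / 5 9 2 4 3 6 1 8 7 / 7 3 6 1 2 8 5 9 4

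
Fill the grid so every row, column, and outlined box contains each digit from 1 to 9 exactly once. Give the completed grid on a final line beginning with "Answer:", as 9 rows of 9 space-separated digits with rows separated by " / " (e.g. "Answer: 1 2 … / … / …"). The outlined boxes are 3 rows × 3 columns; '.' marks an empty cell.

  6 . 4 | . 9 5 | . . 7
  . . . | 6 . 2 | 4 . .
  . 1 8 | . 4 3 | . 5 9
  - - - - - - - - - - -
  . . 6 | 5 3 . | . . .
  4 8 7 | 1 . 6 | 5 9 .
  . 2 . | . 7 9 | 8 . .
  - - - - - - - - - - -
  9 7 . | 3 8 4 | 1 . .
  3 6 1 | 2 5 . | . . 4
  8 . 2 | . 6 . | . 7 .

Step 1. [r1c8∈{1,2,3,8}] in row 1, 1 fits only at r1c8, so r1c8=1.
Step 2. [r5c9∈{2,3}] row 5 places 3 nowhere but r5c9, so r5c9=3.
Step 3. [r7c3∈{5}] r7c3's peers cover all but 5. So r7c3=5.
Step 4. [r2c8∈{3,8}] col 8 places 3 nowhere but r2c8, so r2c8=3.
Step 5. [r4c8∈{2,4}] 4 has one home in row 4: r4c8. So r4c8=4.
Step 6. [r6c8∈{6}] nothing but 6 survives at r6c8, so r6c8=6.
Step 7. [r6c1∈{1,5}] row 6 places 5 nowhere but r6c1. So r6c1=5.
Step 8. [r3c1∈{2,7}] across col 1, 2 lands solely at r3c1 ⇒ r3c1=2.
Step 9. [r9c4∈{9}] r9c4 has the single candidate 9. So r9c4=9.
Step 10. [r4c2∈{9}] only 9 remains possible at r4c2. So r4c2=9.
Step 11. [r7c9∈{2,6}] across row 7, 6 lands solely at r7c9 ⇒ r7c9=6.
Step 12. [r4c9∈{1,2}] col 9 places 2 nowhere but r4c9 ⇒ r4c9=2.
Step 13. [r4c6∈{8}] r4c6's peers cover all but 8, so r4c6=8.
Step 14. [r4c1∈{1}] r4c1's peers cover all but 1. So r4c1=1.
Step 15. [r6c3∈{3}] nothing but 3 survives at r6c3, so r6c3=3.
Step 16. [r5c5∈{2}] only 2 remains possible at r5c5. So r5c5=2.
Step 17. [r2c2∈{5}] only 5 remains possible at r2c2. So r2c2=5.
Step 18. [r8c8∈{8}] r8c8 is down to just 8. So r8c8=8.
Step 19. [r3c7∈{6}] r3c7's peers cover all but 6 ⇒ r3c7=6.
Step 20. [r8c7∈{9}] only 9 remains possible at r8c7 ⇒ r8c7=9.
Step 21. [r1c4∈{8}] only 8 remains possible at r1c4 ⇒ r1c4=8.
Step 22. [r3c4∈{7}] only 7 remains possible at r3c4, so r3c4=7.
Step 23. [r6c9∈{1}] only 1 remains possible at r6c9. So r6c9=1.
Step 24. [r2c3∈{9}] r2c3's peers cover all but 9 ⇒ r2c3=9.
Step 25. [r2c1∈{7}] r2c1 is down to just 7 ⇒ r2c1=7.
Step 26. [r9c2∈{4}] r9c2 has the single candidate 4. So r9c2=4.
Step 27. [r1c7∈{2}] nothing but 2 survives at r1c7 ⇒ r1c7=2.
Step 28. [r6c4∈{4}] only 4 remains possible at r6c4 ⇒ r6c4=4.
Step 29. [r1c2∈{3}] r1c2 has the single candidate 3 ⇒ r1c2=3.
Step 30. [r2c5∈{1}] only 1 remains possible at r2c5. So r2c5=1.
Step 31. [r7c8∈{2}] r7c8 has the single candidate 2. So r7c8=2.
Step 32. [r9c9∈{5}] only 5 remains possible at r9c9, so r9c9=5.
Step 33. [r9c7∈{3}] r9c7 is down to just 3 ⇒ r9c7=3.
Step 34. [r9c6∈{1}] nothing but 1 survives at r9c6 ⇒ r9c6=1.
Step 35. [r2c9∈{8}] r2c9's peers cover all but 8, so r2c9=8.
Step 36. [r4c7∈{7}] nothing but 7 survives at r4c7 ⇒ r4c7=7.
Step 37. [r8c6∈{7}] only 7 remains possible at r8c6 ⇒ r8c6=7.

Answer: 6 3 4 8 9 5 2 1 7 / 7 5 9 6 1 2 4 3 8 / 2 1 8 7 4 3 6 5 9 / 1 9 6 5 3 8 7 4 2 / 4 8 7 1 2 6 5 9 3 / 5 2 3 4 7 9 8 6 1 / 9 7 5 3 8 4 1 2 6 / 3 6 1 2 5 7 9 8 4 / 8 4 2 9 6 1 3 7 5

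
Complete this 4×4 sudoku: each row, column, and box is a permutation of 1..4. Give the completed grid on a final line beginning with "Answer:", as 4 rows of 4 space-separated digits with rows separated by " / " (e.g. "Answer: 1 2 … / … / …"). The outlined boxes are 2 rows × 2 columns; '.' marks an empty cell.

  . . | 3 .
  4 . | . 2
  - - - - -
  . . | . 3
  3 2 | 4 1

Step 1. [r1c2∈{1}] nothing but 1 survives at r1c2 ⇒ r1c2=1.
Step 2. [r3c3∈{2}] nothing but 2 survives at r3c3 ⇒ r3c3=2.
Step 3. [r2c2∈{3}] only 3 remains possible at r2c2. So r2c2=3.
Step 4. [r1c1∈{2}] r1c1 is down to just 2 ⇒ r1c1=2.
Step 5. [r2c3∈{1}] nothing but 1 survives at r2c3, so r2c3=1.
Step 6. [r3c2∈{4}] r3c2 is down to just 4, so r3c2=4.
Step 7. [r3c1∈{1}] r3c1 is down to just 1. So r3c1=1.
Step 8. [r1c4∈{4}] nothing but 4 survives at r1c4. So r1c4=4.

Answer: 2 1 3 4 / 4 3 1 2 / 1 4 2 3 / 3 2 4 1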